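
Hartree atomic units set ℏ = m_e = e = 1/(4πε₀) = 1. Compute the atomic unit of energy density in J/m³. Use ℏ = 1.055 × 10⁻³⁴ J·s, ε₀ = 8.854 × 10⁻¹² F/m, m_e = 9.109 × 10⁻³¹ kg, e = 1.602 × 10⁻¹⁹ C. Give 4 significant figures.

The unique combination of the constants set to 1 with dimensions of energy density is u_au = E_h/a₀³ = m_e⁴e¹⁰/((4πε₀)⁵ℏ⁸).
E_h = 4.354 × 10⁻¹⁸ J
a₀ = 5.297 × 10⁻¹¹ m
E_h/a₀³ = 2.929 × 10¹³ J/m³

2.929 × 10¹³ J/m³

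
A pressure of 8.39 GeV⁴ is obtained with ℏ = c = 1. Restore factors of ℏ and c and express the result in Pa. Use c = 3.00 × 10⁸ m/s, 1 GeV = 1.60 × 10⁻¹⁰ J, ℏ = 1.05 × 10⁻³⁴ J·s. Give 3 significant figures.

Pressure is [E]/[L]³ = [E]⁴/(ℏc)³.
1 GeV⁴ → 1/(ℏc)³ × (1 GeV in J)⁴ = 2.10 × 10³⁷ Pa.
Result: 8.39 × 2.10 × 10³⁷ = 1.76 × 10³⁸ Pa.

1.76 × 10³⁸ Pa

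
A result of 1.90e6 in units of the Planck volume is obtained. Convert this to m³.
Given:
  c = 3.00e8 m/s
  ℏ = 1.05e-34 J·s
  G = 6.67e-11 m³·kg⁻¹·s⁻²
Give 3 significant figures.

One Planck volume: V_P = (ℏG/c³)^(3/2) = 4.18e-105 m³.
1.90e6 × 4.18e-105 m³ = 7.94e-99 m³

7.94e-99 m³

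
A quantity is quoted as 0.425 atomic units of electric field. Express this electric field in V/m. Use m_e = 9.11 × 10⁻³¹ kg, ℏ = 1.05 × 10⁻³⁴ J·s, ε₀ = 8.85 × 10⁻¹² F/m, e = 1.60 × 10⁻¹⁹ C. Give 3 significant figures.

2.21 × 10¹¹ V/m

One atomic unit of electric field: E_au = E_h/(e a₀) = m_e²e⁵/((4πε₀)³ℏ⁴) = 5.20 × 10¹¹ V/m.
0.425 × 5.20 × 10¹¹ V/m = 2.21 × 10¹¹ V/m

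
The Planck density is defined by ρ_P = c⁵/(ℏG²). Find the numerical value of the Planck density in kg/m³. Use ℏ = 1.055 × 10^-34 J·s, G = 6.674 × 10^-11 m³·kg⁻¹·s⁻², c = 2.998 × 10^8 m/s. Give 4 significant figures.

ρ_P = c⁵/(ℏG²)
  = 2.422 × 10^42 / 4.699 × 10^-55
  = 5.154 × 10^96 kg/m³

5.154 × 10^96 kg/m³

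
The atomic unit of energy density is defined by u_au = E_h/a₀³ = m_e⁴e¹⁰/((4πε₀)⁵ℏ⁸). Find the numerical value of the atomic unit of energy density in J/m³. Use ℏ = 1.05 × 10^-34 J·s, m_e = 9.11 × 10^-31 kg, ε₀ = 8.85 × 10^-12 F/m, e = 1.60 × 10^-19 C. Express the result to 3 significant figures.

3.01 × 10^13 J/m³

u_au = E_h/a₀³ = m_e⁴e¹⁰/((4πε₀)⁵ℏ⁸)
E_h = 4.38 × 10^-18 J
a₀ = 5.26 × 10^-11 m
E_h/a₀³ = 3.01 × 10^13 J/m³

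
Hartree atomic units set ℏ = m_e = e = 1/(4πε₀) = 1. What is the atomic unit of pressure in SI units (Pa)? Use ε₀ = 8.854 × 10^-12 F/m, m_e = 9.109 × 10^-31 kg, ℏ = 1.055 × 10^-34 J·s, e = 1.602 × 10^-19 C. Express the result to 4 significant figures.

From ℏ = m_e = e = 1/(4πε₀) = 1 the pressure scale is P_au = E_h/a₀³ = m_e⁴e¹⁰/((4πε₀)⁵ℏ⁸).
E_h = 4.354 × 10^-18 J
a₀ = 5.297 × 10^-11 m
E_h/a₀³ = 2.929 × 10^13 Pa

2.929 × 10^13 Pa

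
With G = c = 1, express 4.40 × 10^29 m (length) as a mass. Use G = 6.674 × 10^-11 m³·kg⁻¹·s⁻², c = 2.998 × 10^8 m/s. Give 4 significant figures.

5.926 × 10^56 kg

Length → mass via c²/G.
4.40 × 10^29 m × (c²/G) = 5.926 × 10^56 kg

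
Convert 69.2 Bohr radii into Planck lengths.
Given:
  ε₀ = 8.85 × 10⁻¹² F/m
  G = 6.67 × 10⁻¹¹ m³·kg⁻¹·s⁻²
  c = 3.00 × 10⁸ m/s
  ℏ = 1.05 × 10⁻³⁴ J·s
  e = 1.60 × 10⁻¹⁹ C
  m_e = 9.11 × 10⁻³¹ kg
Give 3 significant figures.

2.26 × 10²⁶

Bohr radius: a₀ = 4πε₀ℏ²/(m_e e²) = 5.26 × 10⁻¹¹ m
Planck length: ℓ_P = √(ℏG/c³) = 1.61 × 10⁻³⁵ m
69.2 × 5.26 × 10⁻¹¹ / 1.61 × 10⁻³⁵ = 2.26 × 10²⁶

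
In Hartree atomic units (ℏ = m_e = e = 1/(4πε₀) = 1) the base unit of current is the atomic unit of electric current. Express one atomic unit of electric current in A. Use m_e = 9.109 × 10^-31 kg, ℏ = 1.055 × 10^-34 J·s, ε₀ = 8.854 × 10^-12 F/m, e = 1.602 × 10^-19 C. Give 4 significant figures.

6.612 × 10^-3 A

I_au = e E_h/ℏ = m_e e⁵/((4πε₀)²ℏ³)
E_h = 4.354 × 10^-18 J
e·E_h/ℏ = 6.612 × 10^-3 A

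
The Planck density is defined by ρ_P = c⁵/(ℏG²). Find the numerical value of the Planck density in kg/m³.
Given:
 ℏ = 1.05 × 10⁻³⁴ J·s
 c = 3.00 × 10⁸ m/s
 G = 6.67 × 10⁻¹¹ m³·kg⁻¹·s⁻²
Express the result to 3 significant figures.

ρ_P = c⁵/(ℏG²)
  = 2.43 × 10⁴² / 4.67 × 10⁻⁵⁵
  = 5.20 × 10⁹⁶ kg/m³

5.20 × 10⁹⁶ kg/m³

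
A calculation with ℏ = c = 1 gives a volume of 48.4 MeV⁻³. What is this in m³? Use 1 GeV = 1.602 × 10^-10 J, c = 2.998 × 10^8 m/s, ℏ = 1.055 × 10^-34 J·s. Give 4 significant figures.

3.725 × 10^-37 m³

Volume is [L]³ = [E]⁻³·(ℏc)³.
1 GeV⁻³ → (ℏc)³ × (1 GeV in J)⁻³ = 7.696 × 10^-48 m³.
Convert the energy scale: 48.4 MeV⁻³ = 4.84 × 10^10 GeV⁻³.
Result: 4.84 × 10^10 × 7.696 × 10^-48 = 3.725 × 10^-37 m³.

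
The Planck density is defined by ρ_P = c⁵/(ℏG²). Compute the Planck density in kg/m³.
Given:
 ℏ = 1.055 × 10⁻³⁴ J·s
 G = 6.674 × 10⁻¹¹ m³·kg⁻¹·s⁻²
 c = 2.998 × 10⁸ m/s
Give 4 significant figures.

ρ_P = c⁵/(ℏG²)
  = 2.422 × 10⁴² / 4.699 × 10⁻⁵⁵
  = 5.154 × 10⁹⁶ kg/m³

5.154 × 10⁹⁶ kg/m³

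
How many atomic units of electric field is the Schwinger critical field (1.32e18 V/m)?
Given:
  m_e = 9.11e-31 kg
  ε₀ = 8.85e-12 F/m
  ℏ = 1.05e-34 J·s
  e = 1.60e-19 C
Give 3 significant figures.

atomic unit of electric field: E_au = E_h/(e a₀) = m_e²e⁵/((4πε₀)³ℏ⁴) = 5.20e11 V/m.
1.32e18 / 5.20e11 = 2.54e6

2.54e6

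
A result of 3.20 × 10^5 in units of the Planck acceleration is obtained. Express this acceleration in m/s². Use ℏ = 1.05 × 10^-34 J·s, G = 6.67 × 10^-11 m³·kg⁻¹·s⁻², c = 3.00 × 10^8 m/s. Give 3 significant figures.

1.79 × 10^57 m/s²

One Planck acceleration: a_P = √(c⁷/(ℏG)) = 5.59 × 10^51 m/s².
3.20 × 10^5 × 5.59 × 10^51 m/s² = 1.79 × 10^57 m/s²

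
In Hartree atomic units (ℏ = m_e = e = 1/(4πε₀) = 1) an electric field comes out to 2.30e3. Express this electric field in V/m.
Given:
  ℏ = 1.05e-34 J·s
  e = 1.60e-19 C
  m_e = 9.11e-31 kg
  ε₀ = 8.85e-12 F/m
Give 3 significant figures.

One atomic unit of electric field: E_au = E_h/(e a₀) = m_e²e⁵/((4πε₀)³ℏ⁴) = 5.20e11 V/m.
2.30e3 × 5.20e11 V/m = 1.20e15 V/m

1.20e15 V/m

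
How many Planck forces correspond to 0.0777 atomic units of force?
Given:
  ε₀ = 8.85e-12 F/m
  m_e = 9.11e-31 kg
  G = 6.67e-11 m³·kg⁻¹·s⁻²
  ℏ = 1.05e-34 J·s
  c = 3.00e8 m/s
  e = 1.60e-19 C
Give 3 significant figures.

atomic unit of force: F_au = E_h/a₀ = m_e²e⁶/((4πε₀)³ℏ⁴) = 8.33e-8 N
Planck force: F_P = c⁴/G = 1.21e44 N
0.0777 × 8.33e-8 / 1.21e44 = 5.33e-53

5.33e-53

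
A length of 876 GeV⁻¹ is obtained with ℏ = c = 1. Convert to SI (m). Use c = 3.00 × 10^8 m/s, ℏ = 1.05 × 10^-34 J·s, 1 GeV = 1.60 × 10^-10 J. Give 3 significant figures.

A length is [E]⁻¹ in ℏ=c=1; restore one factor of ℏc.
1 GeV⁻¹ → ℏc × (1 GeV in J)⁻¹ = 1.97 × 10^-16 m.
Result: 876 × 1.97 × 10^-16 = 1.72 × 10^-13 m.

1.72 × 10^-13 m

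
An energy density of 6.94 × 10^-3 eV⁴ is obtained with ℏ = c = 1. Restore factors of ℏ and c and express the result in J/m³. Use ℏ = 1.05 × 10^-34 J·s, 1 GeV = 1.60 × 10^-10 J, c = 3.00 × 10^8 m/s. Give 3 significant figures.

0.146 J/m³

[E]/[L]³ = [E]⁴/(ℏc)³; restore (ℏc)⁻³.
1 GeV⁴ → 1/(ℏc)³ × (1 GeV in J)⁴ = 2.10 × 10^37 J/m³.
Convert the energy scale: 6.94 × 10^-3 eV⁴ = 6.94 × 10^-39 GeV⁴.
Result: 6.94 × 10^-39 × 2.10 × 10^37 = 0.146 J/m³.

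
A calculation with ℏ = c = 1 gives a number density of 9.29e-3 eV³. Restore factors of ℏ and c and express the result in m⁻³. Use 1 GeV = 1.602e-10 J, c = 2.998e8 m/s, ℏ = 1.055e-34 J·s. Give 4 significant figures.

1.207e18 m⁻³

Number density is [L]⁻³ = [E]³/(ℏc)³.
1 GeV³ → 1/(ℏc)³ × (1 GeV in J)³ = 1.299e47 m⁻³.
Convert the energy scale: 9.29e-3 eV³ = 9.29e-30 GeV³.
Result: 9.29e-30 × 1.299e47 = 1.207e18 m⁻³.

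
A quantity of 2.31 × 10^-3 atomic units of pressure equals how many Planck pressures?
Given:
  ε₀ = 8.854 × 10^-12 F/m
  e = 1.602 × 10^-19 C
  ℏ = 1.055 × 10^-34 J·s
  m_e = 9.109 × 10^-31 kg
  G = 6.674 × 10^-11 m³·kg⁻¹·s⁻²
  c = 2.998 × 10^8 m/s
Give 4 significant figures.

atomic unit of pressure: P_au = E_h/a₀³ = m_e⁴e¹⁰/((4πε₀)⁵ℏ⁸) = 2.929 × 10^13 Pa
Planck pressure: p_P = c⁷/(ℏG²) = 4.632 × 10^113 Pa
2.31 × 10^-3 × 2.929 × 10^13 / 4.632 × 10^113 = 1.461 × 10^-103

1.461 × 10^-103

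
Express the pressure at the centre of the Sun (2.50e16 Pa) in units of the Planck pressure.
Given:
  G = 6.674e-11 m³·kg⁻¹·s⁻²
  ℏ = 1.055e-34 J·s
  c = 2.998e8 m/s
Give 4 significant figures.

5.397e-98

Planck pressure: p_P = c⁷/(ℏG²) = 4.632e113 Pa.
2.50e16 / 4.632e113 = 5.397e-98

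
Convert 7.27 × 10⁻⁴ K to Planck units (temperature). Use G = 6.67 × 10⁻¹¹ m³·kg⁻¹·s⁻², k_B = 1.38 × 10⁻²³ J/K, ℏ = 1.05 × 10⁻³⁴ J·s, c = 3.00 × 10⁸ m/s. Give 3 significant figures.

5.13 × 10⁻³⁶

Planck temperature: T_P = √(ℏc⁵/G) / k_B = 1.42 × 10³² K.
7.27 × 10⁻⁴ / 1.42 × 10³² = 5.13 × 10⁻³⁶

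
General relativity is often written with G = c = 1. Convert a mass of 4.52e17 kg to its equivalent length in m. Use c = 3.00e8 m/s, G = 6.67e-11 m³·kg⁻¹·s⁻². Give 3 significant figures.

In G = c = 1 units mass has dimensions of length; the conversion factor is G/c².
4.52e17 kg × (G/c²) = 3.35e-10 m

3.35e-10 m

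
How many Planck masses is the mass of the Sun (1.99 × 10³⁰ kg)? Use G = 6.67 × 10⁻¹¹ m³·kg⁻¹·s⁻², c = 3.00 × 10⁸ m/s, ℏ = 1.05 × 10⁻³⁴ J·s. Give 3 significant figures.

9.16 × 10³⁷

Planck mass: m_P = √(ℏc/G) = 2.17 × 10⁻⁸ kg.
1.99 × 10³⁰ / 2.17 × 10⁻⁸ = 9.16 × 10³⁷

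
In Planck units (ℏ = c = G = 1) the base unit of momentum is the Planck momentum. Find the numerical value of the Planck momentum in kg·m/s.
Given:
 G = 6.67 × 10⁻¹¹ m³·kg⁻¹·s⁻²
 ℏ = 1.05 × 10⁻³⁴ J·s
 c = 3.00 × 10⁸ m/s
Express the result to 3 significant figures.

p_P = √(ℏc³/G)
  = √(42.5)
  = 6.52 kg·m/s

6.52 kg·m/s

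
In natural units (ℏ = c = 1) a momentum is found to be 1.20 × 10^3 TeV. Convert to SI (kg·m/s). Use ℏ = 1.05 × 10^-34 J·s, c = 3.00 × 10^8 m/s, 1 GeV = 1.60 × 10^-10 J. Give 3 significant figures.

Momentum is [E]/c; divide by c.
1 GeV → 1/c × (1 GeV in J) = 5.33 × 10^-19 kg·m/s.
Convert the energy scale: 1.20 × 10^3 TeV = 1.20 × 10^6 GeV.
Result: 1.20 × 10^6 × 5.33 × 10^-19 = 6.40 × 10^-13 kg·m/s.

6.40 × 10^-13 kg·m/s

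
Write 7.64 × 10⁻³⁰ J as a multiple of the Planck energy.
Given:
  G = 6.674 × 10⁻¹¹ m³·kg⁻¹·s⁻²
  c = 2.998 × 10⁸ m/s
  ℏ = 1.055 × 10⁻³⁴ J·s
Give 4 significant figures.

Planck energy: E_P = √(ℏc⁵/G) = 1.957 × 10⁹ J.
7.64 × 10⁻³⁰ / 1.957 × 10⁹ = 3.905 × 10⁻³⁹

3.905 × 10⁻³⁹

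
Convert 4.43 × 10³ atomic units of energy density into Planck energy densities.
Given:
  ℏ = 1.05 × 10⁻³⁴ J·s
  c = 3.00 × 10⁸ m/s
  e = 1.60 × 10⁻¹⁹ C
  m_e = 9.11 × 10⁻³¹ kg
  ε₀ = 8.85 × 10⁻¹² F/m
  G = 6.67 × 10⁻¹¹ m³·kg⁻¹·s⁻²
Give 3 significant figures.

2.85 × 10⁻⁹⁷

atomic unit of energy density: u_au = E_h/a₀³ = m_e⁴e¹⁰/((4πε₀)⁵ℏ⁸) = 3.01 × 10¹³ J/m³
Planck energy density: u_P = c⁷/(ℏG²) = 4.68 × 10¹¹³ J/m³
4.43 × 10³ × 3.01 × 10¹³ / 4.68 × 10¹¹³ = 2.85 × 10⁻⁹⁷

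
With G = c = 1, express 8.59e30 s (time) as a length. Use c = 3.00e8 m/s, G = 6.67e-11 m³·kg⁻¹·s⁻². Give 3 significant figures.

2.58e39 m

Time → length via c.
8.59e30 s × (c) = 2.58e39 m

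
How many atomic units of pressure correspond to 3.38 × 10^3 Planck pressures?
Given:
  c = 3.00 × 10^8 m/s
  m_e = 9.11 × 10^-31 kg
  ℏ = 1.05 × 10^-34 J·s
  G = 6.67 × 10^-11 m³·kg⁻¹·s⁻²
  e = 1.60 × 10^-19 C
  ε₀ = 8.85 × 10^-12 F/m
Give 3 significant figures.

5.25 × 10^103

Planck pressure: p_P = c⁷/(ℏG²) = 4.68 × 10^113 Pa
atomic unit of pressure: P_au = E_h/a₀³ = m_e⁴e¹⁰/((4πε₀)⁵ℏ⁸) = 3.01 × 10^13 Pa
3.38 × 10^3 × 4.68 × 10^113 / 3.01 × 10^13 = 5.25 × 10^103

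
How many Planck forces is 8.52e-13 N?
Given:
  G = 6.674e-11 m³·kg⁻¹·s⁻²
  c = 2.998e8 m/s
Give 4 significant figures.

7.039e-57

Planck force: F_P = c⁴/G = 1.210e44 N.
8.52e-13 / 1.210e44 = 7.039e-57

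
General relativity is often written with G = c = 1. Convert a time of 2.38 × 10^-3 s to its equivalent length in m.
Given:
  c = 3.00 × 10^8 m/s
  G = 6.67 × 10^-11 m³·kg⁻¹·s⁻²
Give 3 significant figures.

7.14 × 10^5 m

Time → length via c.
2.38 × 10^-3 s × (c) = 7.14 × 10^5 m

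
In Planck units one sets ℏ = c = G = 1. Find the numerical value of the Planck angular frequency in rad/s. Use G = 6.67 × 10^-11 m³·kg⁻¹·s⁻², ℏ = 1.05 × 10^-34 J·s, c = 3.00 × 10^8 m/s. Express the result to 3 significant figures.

1.86 × 10^43 rad/s

ω_P = √(c⁵/(ℏG))
  = √(3.47 × 10^86)
  = 1.86 × 10^43 rad/s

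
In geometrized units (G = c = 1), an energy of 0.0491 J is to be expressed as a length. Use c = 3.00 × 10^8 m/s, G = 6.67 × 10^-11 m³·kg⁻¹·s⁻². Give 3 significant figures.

4.04 × 10^-46 m

Energy → length via G/c⁴.
0.0491 J × (G/c⁴) = 4.04 × 10^-46 m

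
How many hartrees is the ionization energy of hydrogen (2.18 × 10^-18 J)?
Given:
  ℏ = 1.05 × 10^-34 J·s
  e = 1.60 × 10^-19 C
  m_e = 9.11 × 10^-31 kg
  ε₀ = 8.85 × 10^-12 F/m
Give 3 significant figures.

hartree: E_h = m_e e⁴/(4πε₀ℏ)² = 4.38 × 10^-18 J.
2.18 × 10^-18 / 4.38 × 10^-18 = 0.498

0.498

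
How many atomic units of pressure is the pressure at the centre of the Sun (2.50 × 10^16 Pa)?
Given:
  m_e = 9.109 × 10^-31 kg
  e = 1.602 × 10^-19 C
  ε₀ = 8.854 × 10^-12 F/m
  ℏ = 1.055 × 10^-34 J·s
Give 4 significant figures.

853.5

atomic unit of pressure: P_au = E_h/a₀³ = m_e⁴e¹⁰/((4πε₀)⁵ℏ⁸) = 2.929 × 10^13 Pa.
2.50 × 10^16 / 2.929 × 10^13 = 853.5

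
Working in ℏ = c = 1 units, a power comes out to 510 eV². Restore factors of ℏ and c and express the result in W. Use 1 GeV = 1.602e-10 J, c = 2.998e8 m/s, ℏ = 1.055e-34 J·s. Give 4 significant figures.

Power is [E]/[T] = [E]²/ℏ.
1 GeV² → 1/ℏ × (1 GeV in J)² = 2.433e14 W.
Convert the energy scale: 510 eV² = 5.10e-16 GeV².
Result: 5.10e-16 × 2.433e14 = 0.1241 W.

0.1241 W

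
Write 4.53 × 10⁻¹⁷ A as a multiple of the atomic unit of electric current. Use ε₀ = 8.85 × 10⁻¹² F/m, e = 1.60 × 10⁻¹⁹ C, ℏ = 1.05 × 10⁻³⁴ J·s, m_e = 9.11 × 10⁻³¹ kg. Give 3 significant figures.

6.79 × 10⁻¹⁵

atomic unit of electric current: I_au = e E_h/ℏ = m_e e⁵/((4πε₀)²ℏ³) = 6.67 × 10⁻³ A.
4.53 × 10⁻¹⁷ / 6.67 × 10⁻³ = 6.79 × 10⁻¹⁵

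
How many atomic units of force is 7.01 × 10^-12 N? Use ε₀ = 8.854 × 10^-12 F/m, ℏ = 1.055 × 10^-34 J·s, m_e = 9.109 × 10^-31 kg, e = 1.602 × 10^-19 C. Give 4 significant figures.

atomic unit of force: F_au = E_h/a₀ = m_e²e⁶/((4πε₀)³ℏ⁴) = 8.220 × 10^-8 N.
7.01 × 10^-12 / 8.220 × 10^-8 = 8.528 × 10^-5

8.528 × 10^-5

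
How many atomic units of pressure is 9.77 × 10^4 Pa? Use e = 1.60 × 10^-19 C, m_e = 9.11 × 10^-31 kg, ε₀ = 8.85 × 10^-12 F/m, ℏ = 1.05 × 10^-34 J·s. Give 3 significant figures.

atomic unit of pressure: P_au = E_h/a₀³ = m_e⁴e¹⁰/((4πε₀)⁵ℏ⁸) = 3.01 × 10^13 Pa.
9.77 × 10^4 / 3.01 × 10^13 = 3.24 × 10^-9

3.24 × 10^-9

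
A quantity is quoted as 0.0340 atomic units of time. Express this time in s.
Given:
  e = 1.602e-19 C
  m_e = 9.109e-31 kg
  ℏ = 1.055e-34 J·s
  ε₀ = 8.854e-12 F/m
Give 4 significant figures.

One atomic unit of time: τ_au = (4πε₀)²ℏ³/(m_e e⁴) = 2.423e-17 s.
0.0340 × 2.423e-17 s = 8.238e-19 s

8.238e-19 s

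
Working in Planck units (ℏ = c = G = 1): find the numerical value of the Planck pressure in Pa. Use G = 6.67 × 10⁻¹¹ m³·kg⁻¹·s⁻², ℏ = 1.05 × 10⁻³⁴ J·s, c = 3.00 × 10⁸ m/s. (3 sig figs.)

Dimensional analysis gives p_P = c⁷/(ℏG²).
  = 2.19 × 10⁵⁹ / 4.67 × 10⁻⁵⁵
  = 4.68 × 10¹¹³ Pa

4.68 × 10¹¹³ Pa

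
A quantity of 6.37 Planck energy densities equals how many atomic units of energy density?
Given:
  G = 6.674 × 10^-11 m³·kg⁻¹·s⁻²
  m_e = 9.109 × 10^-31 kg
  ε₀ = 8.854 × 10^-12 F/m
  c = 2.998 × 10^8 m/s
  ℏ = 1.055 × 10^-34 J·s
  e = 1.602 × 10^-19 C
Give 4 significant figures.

1.007 × 10^101

Planck energy density: u_P = c⁷/(ℏG²) = 4.632 × 10^113 J/m³
atomic unit of energy density: u_au = E_h/a₀³ = m_e⁴e¹⁰/((4πε₀)⁵ℏ⁸) = 2.929 × 10^13 J/m³
6.37 × 4.632 × 10^113 / 2.929 × 10^13 = 1.007 × 10^101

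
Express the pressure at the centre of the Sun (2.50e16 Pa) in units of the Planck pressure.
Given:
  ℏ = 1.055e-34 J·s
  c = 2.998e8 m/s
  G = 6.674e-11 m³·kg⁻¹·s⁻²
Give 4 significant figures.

5.397e-98

Planck pressure: p_P = c⁷/(ℏG²) = 4.632e113 Pa.
2.50e16 / 4.632e113 = 5.397e-98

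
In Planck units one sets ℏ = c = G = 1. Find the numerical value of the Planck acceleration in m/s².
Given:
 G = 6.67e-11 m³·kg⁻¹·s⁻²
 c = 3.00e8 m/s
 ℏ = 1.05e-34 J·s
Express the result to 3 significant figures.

a_P = √(c⁷/(ℏG))
  = √(3.12e103)
  = 5.59e51 m/s²

5.59e51 m/s²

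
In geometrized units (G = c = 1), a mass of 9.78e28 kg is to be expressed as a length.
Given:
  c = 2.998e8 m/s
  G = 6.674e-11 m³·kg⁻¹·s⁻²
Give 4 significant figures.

In G = c = 1 units mass has dimensions of length; the conversion factor is G/c².
9.78e28 kg × (G/c²) = 72.62 m

72.62 m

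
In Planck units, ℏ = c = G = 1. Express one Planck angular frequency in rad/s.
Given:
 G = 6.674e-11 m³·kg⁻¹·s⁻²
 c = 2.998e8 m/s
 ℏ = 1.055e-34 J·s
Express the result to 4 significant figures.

1.855e43 rad/s

From ℏ = c = G = 1 the angular frequency scale is ω_P = √(c⁵/(ℏG)).
  = √(3.440e86)
  = 1.855e43 rad/s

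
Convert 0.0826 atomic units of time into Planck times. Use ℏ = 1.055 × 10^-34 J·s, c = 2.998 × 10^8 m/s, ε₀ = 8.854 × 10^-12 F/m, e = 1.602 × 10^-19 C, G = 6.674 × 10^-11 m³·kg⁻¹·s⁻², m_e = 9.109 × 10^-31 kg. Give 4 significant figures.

3.712 × 10^25

atomic unit of time: τ_au = (4πε₀)²ℏ³/(m_e e⁴) = 2.423 × 10^-17 s
Planck time: t_P = √(ℏG/c⁵) = 5.392 × 10^-44 s
0.0826 × 2.423 × 10^-17 / 5.392 × 10^-44 = 3.712 × 10^25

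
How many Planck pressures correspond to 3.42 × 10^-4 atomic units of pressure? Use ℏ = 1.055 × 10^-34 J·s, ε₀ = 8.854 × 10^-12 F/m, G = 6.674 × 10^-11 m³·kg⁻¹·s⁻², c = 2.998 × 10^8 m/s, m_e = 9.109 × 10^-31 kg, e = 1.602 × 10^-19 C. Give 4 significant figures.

2.163 × 10^-104

atomic unit of pressure: P_au = E_h/a₀³ = m_e⁴e¹⁰/((4πε₀)⁵ℏ⁸) = 2.929 × 10^13 Pa
Planck pressure: p_P = c⁷/(ℏG²) = 4.632 × 10^113 Pa
3.42 × 10^-4 × 2.929 × 10^13 / 4.632 × 10^113 = 2.163 × 10^-104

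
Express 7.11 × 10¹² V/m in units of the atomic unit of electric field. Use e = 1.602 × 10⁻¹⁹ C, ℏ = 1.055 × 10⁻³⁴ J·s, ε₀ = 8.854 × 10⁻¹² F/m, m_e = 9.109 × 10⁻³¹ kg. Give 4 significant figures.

13.86

atomic unit of electric field: E_au = E_h/(e a₀) = m_e²e⁵/((4πε₀)³ℏ⁴) = 5.131 × 10¹¹ V/m.
7.11 × 10¹² / 5.131 × 10¹¹ = 13.86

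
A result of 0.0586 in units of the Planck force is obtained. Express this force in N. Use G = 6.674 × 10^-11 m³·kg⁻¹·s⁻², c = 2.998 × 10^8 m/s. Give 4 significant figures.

One Planck force: F_P = c⁴/G = 1.210 × 10^44 N.
0.0586 × 1.210 × 10^44 N = 7.093 × 10^42 N

7.093 × 10^42 N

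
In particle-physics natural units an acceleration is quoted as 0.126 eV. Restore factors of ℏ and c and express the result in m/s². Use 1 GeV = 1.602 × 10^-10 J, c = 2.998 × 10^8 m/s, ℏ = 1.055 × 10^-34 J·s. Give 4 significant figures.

5.736 × 10^22 m/s²

Acceleration is [L]/[T]² = c·[E]/ℏ.
1 GeV → c/ℏ × (1 GeV in J) = 4.552 × 10^32 m/s².
Convert the energy scale: 0.126 eV = 1.26 × 10^-10 GeV.
Result: 1.26 × 10^-10 × 4.552 × 10^32 = 5.736 × 10^22 m/s².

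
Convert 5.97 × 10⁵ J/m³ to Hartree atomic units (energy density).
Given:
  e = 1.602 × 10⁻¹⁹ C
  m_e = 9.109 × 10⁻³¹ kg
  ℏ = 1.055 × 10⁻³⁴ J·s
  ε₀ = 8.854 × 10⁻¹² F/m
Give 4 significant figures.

atomic unit of energy density: u_au = E_h/a₀³ = m_e⁴e¹⁰/((4πε₀)⁵ℏ⁸) = 2.929 × 10¹³ J/m³.
5.97 × 10⁵ / 2.929 × 10¹³ = 2.038 × 10⁻⁸

2.038 × 10⁻⁸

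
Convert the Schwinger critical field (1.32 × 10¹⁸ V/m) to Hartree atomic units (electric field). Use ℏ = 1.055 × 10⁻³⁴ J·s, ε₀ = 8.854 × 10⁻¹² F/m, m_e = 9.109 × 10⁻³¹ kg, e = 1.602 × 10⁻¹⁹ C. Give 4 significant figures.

2.573 × 10⁶

atomic unit of electric field: E_au = E_h/(e a₀) = m_e²e⁵/((4πε₀)³ℏ⁴) = 5.131 × 10¹¹ V/m.
1.32 × 10¹⁸ / 5.131 × 10¹¹ = 2.573 × 10⁶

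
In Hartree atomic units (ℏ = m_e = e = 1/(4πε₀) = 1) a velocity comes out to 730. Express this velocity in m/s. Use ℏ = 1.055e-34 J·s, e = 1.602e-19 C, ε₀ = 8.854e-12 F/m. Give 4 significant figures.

1.596e9 m/s

One atomic unit of velocity: v_au = e²/(4πε₀ℏ) = 2.186e6 m/s.
730 × 2.186e6 m/s = 1.596e9 m/s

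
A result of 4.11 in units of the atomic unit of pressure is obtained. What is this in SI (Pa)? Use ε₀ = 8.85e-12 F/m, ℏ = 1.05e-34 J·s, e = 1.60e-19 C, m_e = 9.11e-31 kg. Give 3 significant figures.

One atomic unit of pressure: P_au = E_h/a₀³ = m_e⁴e¹⁰/((4πε₀)⁵ℏ⁸) = 3.01e13 Pa.
4.11 × 3.01e13 Pa = 1.24e14 Pa

1.24e14 Pa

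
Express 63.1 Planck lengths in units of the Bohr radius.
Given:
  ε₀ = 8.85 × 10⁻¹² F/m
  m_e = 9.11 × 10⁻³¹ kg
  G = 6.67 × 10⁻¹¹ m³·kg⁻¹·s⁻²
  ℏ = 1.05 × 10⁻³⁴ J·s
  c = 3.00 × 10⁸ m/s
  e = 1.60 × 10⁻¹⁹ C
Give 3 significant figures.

1.93 × 10⁻²³

Planck length: ℓ_P = √(ℏG/c³) = 1.61 × 10⁻³⁵ m
Bohr radius: a₀ = 4πε₀ℏ²/(m_e e²) = 5.26 × 10⁻¹¹ m
63.1 × 1.61 × 10⁻³⁵ / 5.26 × 10⁻¹¹ = 1.93 × 10⁻²³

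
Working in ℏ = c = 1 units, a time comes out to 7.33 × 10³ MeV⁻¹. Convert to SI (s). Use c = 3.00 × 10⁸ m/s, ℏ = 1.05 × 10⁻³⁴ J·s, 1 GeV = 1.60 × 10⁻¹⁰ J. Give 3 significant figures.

4.81 × 10⁻¹⁸ s

A time is [E]⁻¹ in ℏ=c=1; restore one factor of ℏ.
1 GeV⁻¹ → ℏ × (1 GeV in J)⁻¹ = 6.56 × 10⁻²⁵ s.
Convert the energy scale: 7.33 × 10³ MeV⁻¹ = 7.33 × 10⁶ GeV⁻¹.
Result: 7.33 × 10⁶ × 6.56 × 10⁻²⁵ = 4.81 × 10⁻¹⁸ s.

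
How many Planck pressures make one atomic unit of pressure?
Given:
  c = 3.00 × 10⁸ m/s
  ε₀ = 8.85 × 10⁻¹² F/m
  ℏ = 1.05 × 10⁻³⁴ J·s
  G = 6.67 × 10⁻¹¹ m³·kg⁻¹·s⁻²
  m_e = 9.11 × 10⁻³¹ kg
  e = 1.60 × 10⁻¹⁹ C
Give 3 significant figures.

6.44 × 10⁻¹⁰¹

atomic unit of pressure: P_au = E_h/a₀³ = m_e⁴e¹⁰/((4πε₀)⁵ℏ⁸) = 3.01 × 10¹³ Pa
Planck pressure: p_P = c⁷/(ℏG²) = 4.68 × 10¹¹³ Pa
ratio = 3.01 × 10¹³ / 4.68 × 10¹¹³ = 6.44 × 10⁻¹⁰¹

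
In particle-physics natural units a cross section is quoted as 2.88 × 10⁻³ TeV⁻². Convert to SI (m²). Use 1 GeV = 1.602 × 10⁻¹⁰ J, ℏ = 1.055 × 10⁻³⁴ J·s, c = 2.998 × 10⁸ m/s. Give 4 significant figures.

1.123 × 10⁻⁴⁰ m²

Area is [L]² = [E]⁻²·(ℏc)²; restore (ℏc)².
1 GeV⁻² → (ℏc)² × (1 GeV in J)⁻² = 3.898 × 10⁻³² m².
Convert the energy scale: 2.88 × 10⁻³ TeV⁻² = 2.88 × 10⁻⁹ GeV⁻².
Result: 2.88 × 10⁻⁹ × 3.898 × 10⁻³² = 1.123 × 10⁻⁴⁰ m².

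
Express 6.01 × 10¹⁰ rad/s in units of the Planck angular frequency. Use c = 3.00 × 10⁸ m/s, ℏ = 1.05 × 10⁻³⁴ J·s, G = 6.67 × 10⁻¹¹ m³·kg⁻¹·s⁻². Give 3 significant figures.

Planck angular frequency: ω_P = √(c⁵/(ℏG)) = 1.86 × 10⁴³ rad/s.
6.01 × 10¹⁰ / 1.86 × 10⁴³ = 3.23 × 10⁻³³

3.23 × 10⁻³³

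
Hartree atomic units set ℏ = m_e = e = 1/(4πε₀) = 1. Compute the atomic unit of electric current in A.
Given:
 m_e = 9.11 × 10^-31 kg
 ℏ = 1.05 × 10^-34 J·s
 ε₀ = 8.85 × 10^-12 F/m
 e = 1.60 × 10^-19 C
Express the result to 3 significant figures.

Dimensional analysis gives I_au = e E_h/ℏ = m_e e⁵/((4πε₀)²ℏ³).
E_h = 4.38 × 10^-18 J
e·E_h/ℏ = 6.67 × 10^-3 A

6.67 × 10^-3 A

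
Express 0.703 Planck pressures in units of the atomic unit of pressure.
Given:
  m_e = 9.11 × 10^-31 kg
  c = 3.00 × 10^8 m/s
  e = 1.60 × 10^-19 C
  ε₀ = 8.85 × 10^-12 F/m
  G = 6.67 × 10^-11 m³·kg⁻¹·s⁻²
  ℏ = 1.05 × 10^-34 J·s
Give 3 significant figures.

1.09 × 10^100

Planck pressure: p_P = c⁷/(ℏG²) = 4.68 × 10^113 Pa
atomic unit of pressure: P_au = E_h/a₀³ = m_e⁴e¹⁰/((4πε₀)⁵ℏ⁸) = 3.01 × 10^13 Pa
0.703 × 4.68 × 10^113 / 3.01 × 10^13 = 1.09 × 10^100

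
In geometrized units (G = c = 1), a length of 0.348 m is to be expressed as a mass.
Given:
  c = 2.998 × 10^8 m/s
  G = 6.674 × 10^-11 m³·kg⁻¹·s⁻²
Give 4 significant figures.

Length → mass via c²/G.
0.348 m × (c²/G) = 4.687 × 10^26 kg

4.687 × 10^26 kg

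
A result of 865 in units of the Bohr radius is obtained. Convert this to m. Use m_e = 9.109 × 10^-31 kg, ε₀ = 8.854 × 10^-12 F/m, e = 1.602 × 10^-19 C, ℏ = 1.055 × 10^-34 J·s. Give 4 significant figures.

One Bohr radius: a₀ = 4πε₀ℏ²/(m_e e²) = 5.297 × 10^-11 m.
865 × 5.297 × 10^-11 m = 4.582 × 10^-8 m

4.582 × 10^-8 m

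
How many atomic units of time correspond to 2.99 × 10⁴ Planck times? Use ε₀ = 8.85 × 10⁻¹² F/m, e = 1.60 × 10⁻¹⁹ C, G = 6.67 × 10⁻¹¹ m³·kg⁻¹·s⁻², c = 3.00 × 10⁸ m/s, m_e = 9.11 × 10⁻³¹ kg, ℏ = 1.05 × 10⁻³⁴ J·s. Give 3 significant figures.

6.69 × 10⁻²³

Planck time: t_P = √(ℏG/c⁵) = 5.37 × 10⁻⁴⁴ s
atomic unit of time: τ_au = (4πε₀)²ℏ³/(m_e e⁴) = 2.40 × 10⁻¹⁷ s
2.99 × 10⁴ × 5.37 × 10⁻⁴⁴ / 2.40 × 10⁻¹⁷ = 6.69 × 10⁻²³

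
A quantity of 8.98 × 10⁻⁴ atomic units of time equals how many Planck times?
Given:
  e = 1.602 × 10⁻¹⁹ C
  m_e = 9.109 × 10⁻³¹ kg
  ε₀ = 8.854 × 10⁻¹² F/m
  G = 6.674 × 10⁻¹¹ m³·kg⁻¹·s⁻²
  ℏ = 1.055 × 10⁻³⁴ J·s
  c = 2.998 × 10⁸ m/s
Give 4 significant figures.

atomic unit of time: τ_au = (4πε₀)²ℏ³/(m_e e⁴) = 2.423 × 10⁻¹⁷ s
Planck time: t_P = √(ℏG/c⁵) = 5.392 × 10⁻⁴⁴ s
8.98 × 10⁻⁴ × 2.423 × 10⁻¹⁷ / 5.392 × 10⁻⁴⁴ = 4.035 × 10²³

4.035 × 10²³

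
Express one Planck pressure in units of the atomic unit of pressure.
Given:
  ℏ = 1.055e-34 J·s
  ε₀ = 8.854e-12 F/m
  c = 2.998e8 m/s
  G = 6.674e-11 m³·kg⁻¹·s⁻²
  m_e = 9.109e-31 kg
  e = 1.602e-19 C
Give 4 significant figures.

Planck pressure: p_P = c⁷/(ℏG²) = 4.632e113 Pa
atomic unit of pressure: P_au = E_h/a₀³ = m_e⁴e¹⁰/((4πε₀)⁵ℏ⁸) = 2.929e13 Pa
ratio = 4.632e113 / 2.929e13 = 1.581e100

1.581e100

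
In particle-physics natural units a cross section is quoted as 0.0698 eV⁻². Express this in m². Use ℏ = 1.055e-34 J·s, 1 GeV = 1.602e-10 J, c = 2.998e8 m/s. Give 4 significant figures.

2.721e-15 m²

Area is [L]² = [E]⁻²·(ℏc)²; restore (ℏc)².
1 GeV⁻² → (ℏc)² × (1 GeV in J)⁻² = 3.898e-32 m².
Convert the energy scale: 0.0698 eV⁻² = 6.98e16 GeV⁻².
Result: 6.98e16 × 3.898e-32 = 2.721e-15 m².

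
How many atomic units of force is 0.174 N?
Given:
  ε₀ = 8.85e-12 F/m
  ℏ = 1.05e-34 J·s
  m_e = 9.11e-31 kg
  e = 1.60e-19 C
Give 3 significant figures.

2.09e6

atomic unit of force: F_au = E_h/a₀ = m_e²e⁶/((4πε₀)³ℏ⁴) = 8.33e-8 N.
0.174 / 8.33e-8 = 2.09e6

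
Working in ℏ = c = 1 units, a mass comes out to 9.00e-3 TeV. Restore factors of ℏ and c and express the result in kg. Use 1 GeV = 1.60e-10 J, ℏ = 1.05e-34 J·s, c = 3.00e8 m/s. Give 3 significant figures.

1.60e-26 kg

Mass is [E]/c²; divide by c².
1 GeV → 1/c² × (1 GeV in J) = 1.78e-27 kg.
Convert the energy scale: 9.00e-3 TeV = 9 GeV.
Result: 9 × 1.78e-27 = 1.60e-26 kg.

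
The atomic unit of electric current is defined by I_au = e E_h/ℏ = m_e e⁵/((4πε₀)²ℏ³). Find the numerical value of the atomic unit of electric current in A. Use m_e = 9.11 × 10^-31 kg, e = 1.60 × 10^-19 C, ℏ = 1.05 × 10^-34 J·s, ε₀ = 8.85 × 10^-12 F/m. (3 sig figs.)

6.67 × 10^-3 A

I_au = e E_h/ℏ = m_e e⁵/((4πε₀)²ℏ³)
E_h = 4.38 × 10^-18 J
e·E_h/ℏ = 6.67 × 10^-3 A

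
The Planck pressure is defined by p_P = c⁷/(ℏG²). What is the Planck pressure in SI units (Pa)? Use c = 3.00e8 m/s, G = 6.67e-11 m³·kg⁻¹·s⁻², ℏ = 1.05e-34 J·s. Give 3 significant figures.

4.68e113 Pa

p_P = c⁷/(ℏG²)
  = 2.19e59 / 4.67e-55
  = 4.68e113 Pa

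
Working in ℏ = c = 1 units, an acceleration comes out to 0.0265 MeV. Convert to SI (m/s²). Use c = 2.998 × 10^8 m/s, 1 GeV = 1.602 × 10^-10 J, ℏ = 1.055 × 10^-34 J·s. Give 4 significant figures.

1.206 × 10^28 m/s²

Acceleration is [L]/[T]² = c·[E]/ℏ.
1 GeV → c/ℏ × (1 GeV in J) = 4.552 × 10^32 m/s².
Convert the energy scale: 0.0265 MeV = 2.65 × 10^-5 GeV.
Result: 2.65 × 10^-5 × 4.552 × 10^32 = 1.206 × 10^28 m/s².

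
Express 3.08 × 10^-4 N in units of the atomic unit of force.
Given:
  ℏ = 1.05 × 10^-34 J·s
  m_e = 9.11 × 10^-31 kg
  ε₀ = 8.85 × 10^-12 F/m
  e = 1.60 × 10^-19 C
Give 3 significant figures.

atomic unit of force: F_au = E_h/a₀ = m_e²e⁶/((4πε₀)³ℏ⁴) = 8.33 × 10^-8 N.
3.08 × 10^-4 / 8.33 × 10^-8 = 3.70 × 10^3

3.70 × 10^3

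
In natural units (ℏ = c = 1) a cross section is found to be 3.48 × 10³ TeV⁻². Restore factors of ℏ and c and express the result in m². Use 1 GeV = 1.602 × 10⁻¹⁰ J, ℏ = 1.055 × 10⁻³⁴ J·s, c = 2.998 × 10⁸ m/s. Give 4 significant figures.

Area is [L]² = [E]⁻²·(ℏc)²; restore (ℏc)².
1 GeV⁻² → (ℏc)² × (1 GeV in J)⁻² = 3.898 × 10⁻³² m².
Convert the energy scale: 3.48 × 10³ TeV⁻² = 3.48 × 10⁻³ GeV⁻².
Result: 3.48 × 10⁻³ × 3.898 × 10⁻³² = 1.357 × 10⁻³⁴ m².

1.357 × 10⁻³⁴ m²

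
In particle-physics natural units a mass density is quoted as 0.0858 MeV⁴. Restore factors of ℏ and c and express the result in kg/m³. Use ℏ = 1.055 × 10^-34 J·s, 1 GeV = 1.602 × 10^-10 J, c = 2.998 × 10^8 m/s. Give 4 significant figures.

1.987 × 10^7 kg/m³

Mass density is [E]/(c²[L]³) = [E]⁴/(ℏ³c⁵).
1 GeV⁴ → 1/(ℏ³c⁵) × (1 GeV in J)⁴ = 2.316 × 10^20 kg/m³.
Convert the energy scale: 0.0858 MeV⁴ = 8.58 × 10^-14 GeV⁴.
Result: 8.58 × 10^-14 × 2.316 × 10^20 = 1.987 × 10^7 kg/m³.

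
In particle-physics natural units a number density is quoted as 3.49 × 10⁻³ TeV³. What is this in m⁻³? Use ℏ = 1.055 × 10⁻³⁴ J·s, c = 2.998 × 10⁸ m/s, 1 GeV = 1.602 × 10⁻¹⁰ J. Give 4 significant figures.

Number density is [L]⁻³ = [E]³/(ℏc)³.
1 GeV³ → 1/(ℏc)³ × (1 GeV in J)³ = 1.299 × 10⁴⁷ m⁻³.
Convert the energy scale: 3.49 × 10⁻³ TeV³ = 3.49 × 10⁶ GeV³.
Result: 3.49 × 10⁶ × 1.299 × 10⁴⁷ = 4.535 × 10⁵³ m⁻³.

4.535 × 10⁵³ m⁻³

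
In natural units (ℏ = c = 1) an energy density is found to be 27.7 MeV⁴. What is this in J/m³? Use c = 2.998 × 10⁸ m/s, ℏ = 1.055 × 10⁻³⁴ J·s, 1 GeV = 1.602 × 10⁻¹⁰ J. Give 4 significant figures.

[E]/[L]³ = [E]⁴/(ℏc)³; restore (ℏc)⁻³.
1 GeV⁴ → 1/(ℏc)³ × (1 GeV in J)⁴ = 2.082 × 10³⁷ J/m³.
Convert the energy scale: 27.7 MeV⁴ = 2.77 × 10⁻¹¹ GeV⁴.
Result: 2.77 × 10⁻¹¹ × 2.082 × 10³⁷ = 5.766 × 10²⁶ J/m³.

5.766 × 10²⁶ J/m³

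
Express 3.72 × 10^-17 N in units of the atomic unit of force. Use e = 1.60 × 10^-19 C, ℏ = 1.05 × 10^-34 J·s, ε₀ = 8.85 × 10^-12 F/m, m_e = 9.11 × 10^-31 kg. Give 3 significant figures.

atomic unit of force: F_au = E_h/a₀ = m_e²e⁶/((4πε₀)³ℏ⁴) = 8.33 × 10^-8 N.
3.72 × 10^-17 / 8.33 × 10^-8 = 4.47 × 10^-10

4.47 × 10^-10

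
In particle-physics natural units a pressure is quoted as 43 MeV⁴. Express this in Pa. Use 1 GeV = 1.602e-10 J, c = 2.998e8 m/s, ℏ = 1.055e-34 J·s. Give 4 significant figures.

8.951e26 Pa

Pressure is [E]/[L]³ = [E]⁴/(ℏc)³.
1 GeV⁴ → 1/(ℏc)³ × (1 GeV in J)⁴ = 2.082e37 Pa.
Convert the energy scale: 43 MeV⁴ = 4.30e-11 GeV⁴.
Result: 4.30e-11 × 2.082e37 = 8.951e26 Pa.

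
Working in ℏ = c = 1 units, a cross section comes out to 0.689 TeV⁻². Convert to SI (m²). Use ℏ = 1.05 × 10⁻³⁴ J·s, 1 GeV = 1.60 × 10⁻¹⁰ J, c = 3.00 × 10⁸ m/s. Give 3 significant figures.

2.67 × 10⁻³⁸ m²

Area is [L]² = [E]⁻²·(ℏc)²; restore (ℏc)².
1 GeV⁻² → (ℏc)² × (1 GeV in J)⁻² = 3.88 × 10⁻³² m².
Convert the energy scale: 0.689 TeV⁻² = 6.89 × 10⁻⁷ GeV⁻².
Result: 6.89 × 10⁻⁷ × 3.88 × 10⁻³² = 2.67 × 10⁻³⁸ m².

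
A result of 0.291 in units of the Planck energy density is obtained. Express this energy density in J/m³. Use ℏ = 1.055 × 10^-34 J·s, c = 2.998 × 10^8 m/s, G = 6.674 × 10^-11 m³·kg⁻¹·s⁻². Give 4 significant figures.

One Planck energy density: u_P = c⁷/(ℏG²) = 4.632 × 10^113 J/m³.
0.291 × 4.632 × 10^113 J/m³ = 1.348 × 10^113 J/m³

1.348 × 10^113 J/m³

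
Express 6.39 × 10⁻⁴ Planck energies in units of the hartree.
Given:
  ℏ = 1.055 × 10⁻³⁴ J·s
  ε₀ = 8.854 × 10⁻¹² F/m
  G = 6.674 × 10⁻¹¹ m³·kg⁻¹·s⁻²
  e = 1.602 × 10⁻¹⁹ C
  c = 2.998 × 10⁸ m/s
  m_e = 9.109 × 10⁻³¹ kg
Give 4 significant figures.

2.871 × 10²³

Planck energy: E_P = √(ℏc⁵/G) = 1.957 × 10⁹ J
hartree: E_h = m_e e⁴/(4πε₀ℏ)² = 4.354 × 10⁻¹⁸ J
6.39 × 10⁻⁴ × 1.957 × 10⁹ / 4.354 × 10⁻¹⁸ = 2.871 × 10²³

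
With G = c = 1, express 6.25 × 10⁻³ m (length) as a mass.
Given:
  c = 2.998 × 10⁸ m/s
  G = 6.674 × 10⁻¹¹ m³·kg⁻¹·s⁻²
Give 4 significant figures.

Length → mass via c²/G.
6.25 × 10⁻³ m × (c²/G) = 8.417 × 10²⁴ kg

8.417 × 10²⁴ kg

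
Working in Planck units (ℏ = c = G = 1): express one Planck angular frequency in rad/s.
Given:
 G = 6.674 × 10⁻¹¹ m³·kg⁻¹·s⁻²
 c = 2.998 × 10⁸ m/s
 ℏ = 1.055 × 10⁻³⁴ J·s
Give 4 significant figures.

The unique combination of the constants set to 1 with dimensions of angular frequency is ω_P = √(c⁵/(ℏG)).
  = √(3.440 × 10⁸⁶)
  = 1.855 × 10⁴³ rad/s

1.855 × 10⁴³ rad/s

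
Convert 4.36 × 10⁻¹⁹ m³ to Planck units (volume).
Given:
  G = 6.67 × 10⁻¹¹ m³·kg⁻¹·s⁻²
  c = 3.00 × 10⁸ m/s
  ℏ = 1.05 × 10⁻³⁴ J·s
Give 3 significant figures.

1.04 × 10⁸⁶

Planck volume: V_P = (ℏG/c³)^(3/2) = 4.18 × 10⁻¹⁰⁵ m³.
4.36 × 10⁻¹⁹ / 4.18 × 10⁻¹⁰⁵ = 1.04 × 10⁸⁶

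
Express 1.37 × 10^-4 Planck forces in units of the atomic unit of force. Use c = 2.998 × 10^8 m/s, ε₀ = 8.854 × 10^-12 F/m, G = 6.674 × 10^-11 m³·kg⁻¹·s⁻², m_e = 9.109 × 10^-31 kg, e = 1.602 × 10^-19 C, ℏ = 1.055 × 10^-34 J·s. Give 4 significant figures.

Planck force: F_P = c⁴/G = 1.210 × 10^44 N
atomic unit of force: F_au = E_h/a₀ = m_e²e⁶/((4πε₀)³ℏ⁴) = 8.220 × 10^-8 N
1.37 × 10^-4 × 1.210 × 10^44 / 8.220 × 10^-8 = 2.017 × 10^47

2.017 × 10^47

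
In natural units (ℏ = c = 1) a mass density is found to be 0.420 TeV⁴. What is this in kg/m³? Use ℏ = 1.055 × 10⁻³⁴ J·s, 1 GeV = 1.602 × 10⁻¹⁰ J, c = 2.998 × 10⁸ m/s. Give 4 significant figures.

Mass density is [E]/(c²[L]³) = [E]⁴/(ℏ³c⁵).
1 GeV⁴ → 1/(ℏ³c⁵) × (1 GeV in J)⁴ = 2.316 × 10²⁰ kg/m³.
Convert the energy scale: 0.420 TeV⁴ = 4.20 × 10¹¹ GeV⁴.
Result: 4.20 × 10¹¹ × 2.316 × 10²⁰ = 9.727 × 10³¹ kg/m³.

9.727 × 10³¹ kg/m³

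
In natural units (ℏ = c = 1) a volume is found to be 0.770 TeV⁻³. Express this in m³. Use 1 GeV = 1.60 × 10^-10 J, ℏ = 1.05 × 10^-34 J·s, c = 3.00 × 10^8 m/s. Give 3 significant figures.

Volume is [L]³ = [E]⁻³·(ℏc)³.
1 GeV⁻³ → (ℏc)³ × (1 GeV in J)⁻³ = 7.63 × 10^-48 m³.
Convert the energy scale: 0.770 TeV⁻³ = 7.70 × 10^-10 GeV⁻³.
Result: 7.70 × 10^-10 × 7.63 × 10^-48 = 5.88 × 10^-57 m³.

5.88 × 10^-57 m³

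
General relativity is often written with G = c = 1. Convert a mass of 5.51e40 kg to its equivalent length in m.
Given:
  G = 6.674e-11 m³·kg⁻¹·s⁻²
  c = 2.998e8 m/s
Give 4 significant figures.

4.091e13 m

In G = c = 1 units mass has dimensions of length; the conversion factor is G/c².
5.51e40 kg × (G/c²) = 4.091e13 m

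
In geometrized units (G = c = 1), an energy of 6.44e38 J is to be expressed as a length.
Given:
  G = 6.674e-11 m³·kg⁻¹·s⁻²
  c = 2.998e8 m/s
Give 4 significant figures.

5.320e-6 m

Energy → length via G/c⁴.
6.44e38 J × (G/c⁴) = 5.320e-6 m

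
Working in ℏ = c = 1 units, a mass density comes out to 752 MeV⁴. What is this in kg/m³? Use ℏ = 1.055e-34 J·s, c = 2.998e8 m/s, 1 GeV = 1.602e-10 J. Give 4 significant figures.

1.742e11 kg/m³

Mass density is [E]/(c²[L]³) = [E]⁴/(ℏ³c⁵).
1 GeV⁴ → 1/(ℏ³c⁵) × (1 GeV in J)⁴ = 2.316e20 kg/m³.
Convert the energy scale: 752 MeV⁴ = 7.52e-10 GeV⁴.
Result: 7.52e-10 × 2.316e20 = 1.742e11 kg/m³.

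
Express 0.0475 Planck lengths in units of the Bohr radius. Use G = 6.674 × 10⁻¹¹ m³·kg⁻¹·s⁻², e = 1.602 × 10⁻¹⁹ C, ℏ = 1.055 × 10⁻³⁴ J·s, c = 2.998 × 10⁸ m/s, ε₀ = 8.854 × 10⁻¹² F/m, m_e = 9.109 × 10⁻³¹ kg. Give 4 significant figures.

Planck length: ℓ_P = √(ℏG/c³) = 1.616 × 10⁻³⁵ m
Bohr radius: a₀ = 4πε₀ℏ²/(m_e e²) = 5.297 × 10⁻¹¹ m
0.0475 × 1.616 × 10⁻³⁵ / 5.297 × 10⁻¹¹ = 1.449 × 10⁻²⁶

1.449 × 10⁻²⁶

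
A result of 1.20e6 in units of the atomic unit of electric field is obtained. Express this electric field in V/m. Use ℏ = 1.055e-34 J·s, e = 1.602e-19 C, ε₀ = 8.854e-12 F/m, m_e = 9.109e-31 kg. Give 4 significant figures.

6.157e17 V/m

One atomic unit of electric field: E_au = E_h/(e a₀) = m_e²e⁵/((4πε₀)³ℏ⁴) = 5.131e11 V/m.
1.20e6 × 5.131e11 V/m = 6.157e17 V/m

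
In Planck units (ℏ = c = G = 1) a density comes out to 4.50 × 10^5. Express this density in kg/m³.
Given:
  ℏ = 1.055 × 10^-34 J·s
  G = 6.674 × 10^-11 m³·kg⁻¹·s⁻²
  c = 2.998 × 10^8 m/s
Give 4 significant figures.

One Planck density: ρ_P = c⁵/(ℏG²) = 5.154 × 10^96 kg/m³.
4.50 × 10^5 × 5.154 × 10^96 kg/m³ = 2.319 × 10^102 kg/m³

2.319 × 10^102 kg/m³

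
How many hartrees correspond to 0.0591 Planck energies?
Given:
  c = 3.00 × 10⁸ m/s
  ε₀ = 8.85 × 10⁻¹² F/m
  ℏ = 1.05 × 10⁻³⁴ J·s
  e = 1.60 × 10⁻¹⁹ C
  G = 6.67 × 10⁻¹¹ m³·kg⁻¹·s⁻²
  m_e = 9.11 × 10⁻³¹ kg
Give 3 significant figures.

Planck energy: E_P = √(ℏc⁵/G) = 1.96 × 10⁹ J
hartree: E_h = m_e e⁴/(4πε₀ℏ)² = 4.38 × 10⁻¹⁸ J
0.0591 × 1.96 × 10⁹ / 4.38 × 10⁻¹⁸ = 2.64 × 10²⁵

2.64 × 10²⁵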